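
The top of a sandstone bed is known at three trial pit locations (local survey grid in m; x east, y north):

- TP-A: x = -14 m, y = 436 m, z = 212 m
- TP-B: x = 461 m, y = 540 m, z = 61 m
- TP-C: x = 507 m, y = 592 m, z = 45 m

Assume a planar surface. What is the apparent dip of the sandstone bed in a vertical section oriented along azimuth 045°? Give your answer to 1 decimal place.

13.7°

Two edge vectors: TP-A→TP-B = (475, 104, -151), TP-A→TP-C = (521, 156, -167).
Normal n = (TP-A→TP-B) × (TP-A→TP-C) = (6188, 654, 19916).
So ∂z/∂x = −n_x/n_z = −0.31070 and ∂z/∂y = −n_y/n_z = −0.03284.
Unit vector along 045° is (sin 45°, cos 45°) = (0.7071, 0.7071).
Slope in that direction = a·(0.7071) + b·(0.7071) = −0.24292.
Apparent dip = arctan|0.24292| = 13.7° (true dip is 17.4°, so apparent ≤ true as expected).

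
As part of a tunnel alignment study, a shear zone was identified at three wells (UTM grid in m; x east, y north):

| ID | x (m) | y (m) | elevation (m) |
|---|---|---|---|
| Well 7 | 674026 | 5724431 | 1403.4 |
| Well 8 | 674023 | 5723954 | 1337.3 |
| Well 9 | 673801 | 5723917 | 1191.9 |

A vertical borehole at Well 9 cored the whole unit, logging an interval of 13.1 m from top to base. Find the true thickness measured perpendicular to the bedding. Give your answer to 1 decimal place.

Two edge vectors: Well 7→Well 8 = (-3, -477, -66.1), Well 7→Well 9 = (-225, -514, -211.5).
Normal n = (Well 7→Well 8) × (Well 7→Well 9) = (66910.1, 14238, -105783).
So ∂z/∂x = −n_x/n_z = 0.63252 and ∂z/∂y = −n_y/n_z = 0.13460.
|∇z| = √(a²+b²) = 0.64668, so dip δ = arctan(0.64668) = 32.89°.
True thickness = vertical thickness × cos δ = 13.1 × cos 32.89° = 11.0 m.

11.0 m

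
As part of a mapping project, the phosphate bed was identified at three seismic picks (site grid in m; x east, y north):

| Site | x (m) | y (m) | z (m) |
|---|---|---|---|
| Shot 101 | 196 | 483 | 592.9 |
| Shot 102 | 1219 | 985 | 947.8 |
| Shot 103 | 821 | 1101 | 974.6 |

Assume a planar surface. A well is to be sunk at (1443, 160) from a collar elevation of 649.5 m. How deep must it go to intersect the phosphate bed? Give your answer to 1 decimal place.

Two edge vectors: Shot 101→Shot 102 = (1023, 502, 354.9), Shot 101→Shot 103 = (625, 618, 381.7).
Normal n = (Shot 101→Shot 102) × (Shot 101→Shot 103) = (-27714.8, -168666.6, 318464).
So ∂z/∂x = −n_x/n_z = 0.087026 and ∂z/∂y = −n_y/n_z = 0.529625.
Intercept c from Shot 101: 592.9 − 17.06 − 255.81 = 320.03.
At (1443, 160): z_contact = 125.58 + 84.74 + 320.03 = 530.35 m.
Depth below ground = 649.5 − 530.35 = 119.1 m.

119.1 m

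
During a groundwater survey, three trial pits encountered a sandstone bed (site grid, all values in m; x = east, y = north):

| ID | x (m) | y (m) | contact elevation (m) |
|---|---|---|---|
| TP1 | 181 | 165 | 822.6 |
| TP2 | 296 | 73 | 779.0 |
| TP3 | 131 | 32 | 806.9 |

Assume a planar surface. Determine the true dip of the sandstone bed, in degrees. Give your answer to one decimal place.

Let the plane be z = a·x + b·y + c.
TP2−TP1: 115a − 92b = −43.6;  TP3−TP1: −50a − 133b = −15.7.
Solving gives a = −0.21887, b = 0.20033.
Gradient magnitude |∇z| = √(a² + b²) = √(0.04790 + 0.04013) = 0.29671.
True dip = arctan(0.29671) = 16.5°, dipping toward SE (azimuth ≈ 132°).

16.5°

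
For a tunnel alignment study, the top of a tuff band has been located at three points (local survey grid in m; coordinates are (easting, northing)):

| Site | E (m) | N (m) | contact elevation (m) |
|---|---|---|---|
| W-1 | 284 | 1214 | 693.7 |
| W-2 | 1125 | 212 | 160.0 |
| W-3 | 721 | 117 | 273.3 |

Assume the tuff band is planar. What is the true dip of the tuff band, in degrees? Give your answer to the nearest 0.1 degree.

Let the plane be z = a·E + b·N + c.
W-2−W-1: 841a − 1002b = −533.7;  W-3−W-1: 437a − 1097b = −420.4.
Solving gives a = −0.33882, b = 0.24825.
Gradient magnitude |∇z| = √(a² + b²) = √(0.11480 + 0.06163) = 0.42004.
True dip = arctan(0.42004) = 22.8°, dipping toward SE (azimuth ≈ 126°).

22.8°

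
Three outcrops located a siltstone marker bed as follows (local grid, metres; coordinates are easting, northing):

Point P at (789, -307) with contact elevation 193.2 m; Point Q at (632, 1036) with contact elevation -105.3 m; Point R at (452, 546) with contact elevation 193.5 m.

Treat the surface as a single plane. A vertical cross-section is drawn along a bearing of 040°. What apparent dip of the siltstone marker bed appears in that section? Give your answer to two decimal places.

Two edge vectors: Point P→Point Q = (-157, 1343, -298.5), Point P→Point R = (-337, 853, 0.3).
Normal n = (Point P→Point Q) × (Point P→Point R) = (255023.4, 100641.6, 318670).
So ∂z/∂easting = −n_x/n_z = −0.80027 and ∂z/∂northing = −n_y/n_z = −0.31582.
Unit vector along 040° is (sin 40°, cos 40°) = (0.6428, 0.7660).
Slope in that direction = a·(0.6428) + b·(0.7660) = −0.75634.
Apparent dip = arctan|0.75634| = 37.10° (true dip is 40.7°, so apparent ≤ true as expected).

37.10°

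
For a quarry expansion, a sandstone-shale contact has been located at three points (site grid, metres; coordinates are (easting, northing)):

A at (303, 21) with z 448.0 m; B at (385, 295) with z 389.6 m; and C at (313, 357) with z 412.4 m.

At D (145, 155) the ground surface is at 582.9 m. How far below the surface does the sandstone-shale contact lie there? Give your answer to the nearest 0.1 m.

Two edge vectors: A→B = (82, 274, -58.4), A→C = (10, 336, -35.6).
Normal n = (A→B) × (A→C) = (9868, 2335.2, 24812).
So ∂z/∂E = −n_x/n_z = −0.39771 and ∂z/∂N = −n_y/n_z = −0.09412.
Intercept c from A: 448 + 120.51 + 1.98 = 570.48.
At (145, 155): z_contact = −57.67 − 14.59 + 570.48 = 498.23 m.
Depth below ground = 582.9 − 498.23 = 84.7 m.

84.7 m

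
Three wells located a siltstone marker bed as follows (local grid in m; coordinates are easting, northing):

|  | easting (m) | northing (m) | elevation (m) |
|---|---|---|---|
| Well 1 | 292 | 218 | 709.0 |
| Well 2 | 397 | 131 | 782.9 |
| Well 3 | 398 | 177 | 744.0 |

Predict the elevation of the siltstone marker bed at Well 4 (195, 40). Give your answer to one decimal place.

859.2 m

Two edge vectors: Well 1→Well 2 = (105, -87, 73.9), Well 1→Well 3 = (106, -41, 35).
Normal n = (Well 1→Well 2) × (Well 1→Well 3) = (-15.1, 4158.4, 4917).
So ∂z/∂easting = −n_x/n_z = 0.00307 and ∂z/∂northing = −n_y/n_z = −0.84572.
Intercept c from Well 1: 709 − 0.90 + 184.37 = 892.47.
At (195, 40): z = 0.6 − 33.8 + 892.47 = 859.2 m.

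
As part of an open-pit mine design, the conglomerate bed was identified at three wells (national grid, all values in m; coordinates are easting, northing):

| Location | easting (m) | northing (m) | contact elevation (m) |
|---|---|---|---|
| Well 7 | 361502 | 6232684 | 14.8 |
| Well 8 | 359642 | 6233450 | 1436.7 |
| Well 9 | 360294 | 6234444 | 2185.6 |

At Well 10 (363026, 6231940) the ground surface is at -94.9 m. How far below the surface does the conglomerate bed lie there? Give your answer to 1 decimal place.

1170.3 m

Two edge vectors: Well 7→Well 8 = (-1860, 766, 1421.9), Well 7→Well 9 = (-1208, 1760, 2170.8).
Normal n = (Well 7→Well 8) × (Well 7→Well 9) = (-839711.2, 2320032.8, -2348272).
So ∂z/∂easting = −n_x/n_z = −0.357586855 and ∂z/∂northing = −n_y/n_z = 0.987974477.
Intercept c from Well 7: 14.8 + 129268.36 − 6157732.71 = −6028449.55.
At (363026, 6231940): z_contact = −129813.33 + 6156997.66 − 6028449.55 = -1265.22 m.
Depth below ground = -94.9 − (-1265.22) = 1170.3 m.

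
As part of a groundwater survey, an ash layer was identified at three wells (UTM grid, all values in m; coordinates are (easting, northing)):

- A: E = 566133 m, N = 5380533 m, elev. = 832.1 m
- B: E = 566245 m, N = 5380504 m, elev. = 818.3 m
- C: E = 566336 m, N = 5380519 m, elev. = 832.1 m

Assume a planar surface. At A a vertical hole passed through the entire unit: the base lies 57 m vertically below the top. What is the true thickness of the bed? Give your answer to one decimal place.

Two edge vectors: A→B = (112, -29, -13.8), A→C = (203, -14, 0).
Normal n = (A→B) × (A→C) = (-193.2, -2801.4, 4319).
So ∂z/∂E = −n_x/n_z = 0.04473 and ∂z/∂N = −n_y/n_z = 0.64862.
|∇z| = √(a²+b²) = 0.65016, so dip δ = arctan(0.65016) = 33.03°.
True thickness = vertical thickness × cos δ = 57 × cos 33.03° = 47.8 m.

47.8 m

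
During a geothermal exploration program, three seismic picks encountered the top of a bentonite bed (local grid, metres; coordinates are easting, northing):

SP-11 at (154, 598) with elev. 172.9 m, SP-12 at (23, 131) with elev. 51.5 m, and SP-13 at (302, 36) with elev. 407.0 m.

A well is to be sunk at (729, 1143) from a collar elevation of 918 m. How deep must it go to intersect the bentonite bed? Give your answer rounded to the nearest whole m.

Two edge vectors: SP-11→SP-12 = (-131, -467, -121.4), SP-11→SP-13 = (148, -562, 234.1).
Normal n = (SP-11→SP-12) × (SP-11→SP-13) = (-177551.5, 12699.9, 142738).
So ∂z/∂easting = −n_x/n_z = 1.24390 and ∂z/∂northing = −n_y/n_z = −0.08897.
Intercept c from SP-11: 172.9 − 191.56 + 53.21 = 34.55.
At (729, 1143): z_contact = 906.8 − 101.7 + 34.55 = 839.7 m.
Depth below ground = 918 − 839.7 = 78 m.

78 m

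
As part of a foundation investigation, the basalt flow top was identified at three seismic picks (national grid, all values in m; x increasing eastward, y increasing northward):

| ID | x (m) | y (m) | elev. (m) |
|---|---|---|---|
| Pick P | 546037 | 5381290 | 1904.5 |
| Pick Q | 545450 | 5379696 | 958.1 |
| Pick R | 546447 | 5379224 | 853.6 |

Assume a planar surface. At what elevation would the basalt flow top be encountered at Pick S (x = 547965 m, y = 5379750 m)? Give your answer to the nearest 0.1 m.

Let the plane be z = a·x + b·y + c.
Pick Q−Pick P: −587a − 1594b = −946.4;  Pick R−Pick P: 410a − 2066b = −1050.9.
Solving gives a = 0.150099395, b = 0.538451477.
Then c = 1904.5 − a·546037 − b·5381290 = −2977618.87.
At (547965, 5379750): z = 82249.2 + 2896734.3 − 2977618.87 = 1364.7 m.

1364.7 m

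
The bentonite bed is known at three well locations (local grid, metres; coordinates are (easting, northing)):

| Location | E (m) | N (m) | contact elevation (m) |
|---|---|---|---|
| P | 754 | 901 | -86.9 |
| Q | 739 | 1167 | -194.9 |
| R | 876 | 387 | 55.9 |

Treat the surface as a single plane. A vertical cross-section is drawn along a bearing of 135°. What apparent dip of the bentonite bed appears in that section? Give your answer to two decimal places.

Let the plane be z = a·E + b·N + c.
Q−P: −15a + 266b = −108;  R−P: 122a − 514b = 142.8.
Solving gives a = −0.70840, b = −0.44596.
Unit vector along 135° is (sin 135°, cos 135°) = (0.7071, -0.7071).
Slope in that direction = a·(0.7071) + b·(-0.7071) = −0.18557.
Apparent dip = arctan|0.18557| = 10.51° (true dip is 39.9°, so apparent ≤ true as expected).

10.51°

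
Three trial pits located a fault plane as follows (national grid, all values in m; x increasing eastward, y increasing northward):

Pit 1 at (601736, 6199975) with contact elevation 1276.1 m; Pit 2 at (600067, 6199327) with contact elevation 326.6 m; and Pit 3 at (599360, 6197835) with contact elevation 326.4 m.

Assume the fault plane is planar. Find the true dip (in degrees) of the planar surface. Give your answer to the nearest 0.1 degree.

37.6°

Let the plane be z = a·x + b·y + c.
Pit 2−Pit 1: −1669a − 648b = −949.5;  Pit 3−Pit 1: −2376a − 2140b = −949.7.
Solving gives a = 0.69710, b = −0.33020.
Gradient magnitude |∇z| = √(a² + b²) = √(0.48595 + 0.10903) = 0.77135.
True dip = arctan(0.77135) = 37.6°, dipping toward WNW (azimuth ≈ 295°).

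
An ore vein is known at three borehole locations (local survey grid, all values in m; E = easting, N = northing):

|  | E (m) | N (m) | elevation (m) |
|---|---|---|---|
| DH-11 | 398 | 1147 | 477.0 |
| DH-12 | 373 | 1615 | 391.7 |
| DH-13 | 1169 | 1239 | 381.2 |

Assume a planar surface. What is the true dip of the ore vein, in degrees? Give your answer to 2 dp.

Let the plane be z = a·E + b·N + c.
DH-12−DH-11: −25a + 468b = −85.3;  DH-13−DH-11: 771a + 92b = −95.8.
Solving gives a = −0.10186, b = −0.18771.
Gradient magnitude |∇z| = √(a² + b²) = √(0.01037 + 0.03523) = 0.21356.
True dip = arctan(0.21356) = 12.06°, dipping toward NNE (azimuth ≈ 028°).

12.06°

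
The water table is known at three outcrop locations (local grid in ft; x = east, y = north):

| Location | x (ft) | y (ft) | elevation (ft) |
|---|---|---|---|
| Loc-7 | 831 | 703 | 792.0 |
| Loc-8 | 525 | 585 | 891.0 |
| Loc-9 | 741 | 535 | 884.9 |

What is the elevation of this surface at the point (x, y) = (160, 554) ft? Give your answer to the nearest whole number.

Let the plane be z = a·x + b·y + c.
Loc-8−Loc-7: −306a − 118b = 99;  Loc-9−Loc-7: −90a − 168b = 92.9.
Solving gives a = −0.13901, b = −0.47851.
Then c = 792 − a·831 − b·703 = 1243.91.
At (160, 554): z = −22.2 − 265.1 + 1243.91 = 956.6 ft.

957 ft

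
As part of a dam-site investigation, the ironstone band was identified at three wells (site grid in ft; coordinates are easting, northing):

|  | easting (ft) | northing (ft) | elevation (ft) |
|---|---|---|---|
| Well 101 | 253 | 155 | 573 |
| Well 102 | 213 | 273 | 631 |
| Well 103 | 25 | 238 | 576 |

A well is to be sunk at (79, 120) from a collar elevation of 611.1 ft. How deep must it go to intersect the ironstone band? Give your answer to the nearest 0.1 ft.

90.5 ft

Let the plane be z = a·easting + b·northing + c.
Well 102−Well 101: −40a + 118b = 58;  Well 103−Well 101: −228a + 83b = 3.
Solving gives a = 0.18911, b = 0.55563.
Then c = 573 − a·253 − b·155 = 439.03.
At (79, 120): z_contact = 14.94 + 66.68 + 439.03 = 520.65 ft.
Depth below ground = 611.1 − 520.65 = 90.5 ft.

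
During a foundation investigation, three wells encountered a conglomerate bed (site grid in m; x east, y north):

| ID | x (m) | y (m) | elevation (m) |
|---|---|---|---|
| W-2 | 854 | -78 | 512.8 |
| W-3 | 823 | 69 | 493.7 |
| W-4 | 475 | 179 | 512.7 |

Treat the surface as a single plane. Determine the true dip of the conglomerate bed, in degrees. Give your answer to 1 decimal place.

Two edge vectors: W-2→W-3 = (-31, 147, -19.1), W-2→W-4 = (-379, 257, -0.1).
Normal n = (W-2→W-3) × (W-2→W-4) = (4894, 7235.8, 47746).
So ∂z/∂x = −n_x/n_z = −0.10250 and ∂z/∂y = −n_y/n_z = −0.15155.
Gradient magnitude |∇z| = √(a² + b²) = √(0.01051 + 0.02297) = 0.18296.
True dip = arctan(0.18296) = 10.4°, dipping toward NE (azimuth ≈ 034°).

10.4°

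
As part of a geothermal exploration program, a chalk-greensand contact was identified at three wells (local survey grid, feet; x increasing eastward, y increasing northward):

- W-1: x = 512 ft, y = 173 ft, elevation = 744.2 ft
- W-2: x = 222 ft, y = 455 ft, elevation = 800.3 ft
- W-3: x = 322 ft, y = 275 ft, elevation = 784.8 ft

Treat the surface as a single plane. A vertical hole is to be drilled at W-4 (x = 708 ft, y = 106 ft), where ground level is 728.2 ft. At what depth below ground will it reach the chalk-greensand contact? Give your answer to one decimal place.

Let the plane be z = a·x + b·y + c.
W-2−W-1: −290a + 282b = 56.1;  W-3−W-1: −190a + 102b = 40.6.
Solving gives a = −0.23862, b = −0.04646.
Then c = 744.2 − a·512 − b·173 = 874.41.
At (708, 106): z_contact = −168.95 − 4.92 + 874.41 = 700.54 ft.
Depth below ground = 728.2 − 700.54 = 27.7 ft.

27.7 ft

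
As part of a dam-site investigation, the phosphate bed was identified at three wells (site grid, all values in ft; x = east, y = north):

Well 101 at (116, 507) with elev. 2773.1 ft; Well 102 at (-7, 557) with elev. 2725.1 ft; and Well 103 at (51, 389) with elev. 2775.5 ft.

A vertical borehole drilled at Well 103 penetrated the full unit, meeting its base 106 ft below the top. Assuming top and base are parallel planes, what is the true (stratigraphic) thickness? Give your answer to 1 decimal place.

99.5 ft

Two edge vectors: Well 101→Well 102 = (-123, 50, -48), Well 101→Well 103 = (-65, -118, 2.4).
Normal n = (Well 101→Well 102) × (Well 101→Well 103) = (-5544, 3415.2, 17764).
So ∂z/∂x = −n_x/n_z = 0.31209 and ∂z/∂y = −n_y/n_z = −0.19225.
|∇z| = √(a²+b²) = 0.36656, so dip δ = arctan(0.36656) = 20.13°.
True thickness = vertical thickness × cos δ = 106 × cos 20.13° = 99.5 ft.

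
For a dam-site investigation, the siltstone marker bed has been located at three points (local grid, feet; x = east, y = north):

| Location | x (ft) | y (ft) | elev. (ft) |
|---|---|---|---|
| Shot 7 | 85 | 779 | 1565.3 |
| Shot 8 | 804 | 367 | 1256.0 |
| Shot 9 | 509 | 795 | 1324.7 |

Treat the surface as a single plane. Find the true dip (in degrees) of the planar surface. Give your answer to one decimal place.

31.1°

Let the plane be z = a·x + b·y + c.
Shot 8−Shot 7: 719a − 412b = −309.3;  Shot 9−Shot 7: 424a + 16b = −240.6.
Solving gives a = −0.55897, b = −0.22476.
Gradient magnitude |∇z| = √(a² + b²) = √(0.31245 + 0.05052) = 0.60247.
True dip = arctan(0.60247) = 31.1°, dipping toward ENE (azimuth ≈ 068°).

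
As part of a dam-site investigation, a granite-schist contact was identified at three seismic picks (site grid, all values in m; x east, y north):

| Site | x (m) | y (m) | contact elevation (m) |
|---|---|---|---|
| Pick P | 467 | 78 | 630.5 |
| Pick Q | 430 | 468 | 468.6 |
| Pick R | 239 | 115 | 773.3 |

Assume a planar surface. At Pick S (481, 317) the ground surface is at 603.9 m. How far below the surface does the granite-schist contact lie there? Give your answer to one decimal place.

Let the plane be z = a·x + b·y + c.
Pick Q−Pick P: −37a + 390b = −161.9;  Pick R−Pick P: −228a + 37b = 142.8.
Solving gives a = −0.70453, b = −0.48197.
Then c = 630.5 − a·467 − b·78 = 997.11.
At (481, 317): z_contact = −338.88 − 152.78 + 997.11 = 505.45 m.
Depth below ground = 603.9 − 505.45 = 98.5 m.

98.5 m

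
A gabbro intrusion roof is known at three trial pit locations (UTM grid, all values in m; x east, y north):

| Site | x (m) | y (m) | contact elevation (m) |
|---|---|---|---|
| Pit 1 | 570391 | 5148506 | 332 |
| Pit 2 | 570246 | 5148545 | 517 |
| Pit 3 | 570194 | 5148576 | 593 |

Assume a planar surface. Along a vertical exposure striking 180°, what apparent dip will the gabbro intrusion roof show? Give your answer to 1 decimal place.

29.6°

Two edge vectors: Pit 1→Pit 2 = (-145, 39, 185), Pit 1→Pit 3 = (-197, 70, 261).
Normal n = (Pit 1→Pit 2) × (Pit 1→Pit 3) = (-2771, 1400, -2467).
So ∂z/∂x = −n_x/n_z = −1.12323 and ∂z/∂y = −n_y/n_z = 0.56749.
Unit vector along 180° is (sin 180°, cos 180°) = (0.0000, -1.0000).
Slope in that direction = a·(0.0000) + b·(-1.0000) = −0.56749.
Apparent dip = arctan|0.56749| = 29.6° (true dip is 51.5°, so apparent ≤ true as expected).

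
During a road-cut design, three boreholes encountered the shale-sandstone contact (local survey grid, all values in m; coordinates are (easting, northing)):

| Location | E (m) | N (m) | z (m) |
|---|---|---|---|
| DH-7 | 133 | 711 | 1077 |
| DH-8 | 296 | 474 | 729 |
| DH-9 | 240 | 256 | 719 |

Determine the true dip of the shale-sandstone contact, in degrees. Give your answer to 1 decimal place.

57.5°

Two edge vectors: DH-7→DH-8 = (163, -237, -348), DH-7→DH-9 = (107, -455, -358).
Normal n = (DH-7→DH-8) × (DH-7→DH-9) = (-73494, 21118, -48806).
So ∂z/∂E = −n_x/n_z = −1.50584 and ∂z/∂N = −n_y/n_z = 0.43269.
Gradient magnitude |∇z| = √(a² + b²) = √(2.26755 + 0.18722) = 1.56677.
True dip = arctan(1.56677) = 57.5°, dipping toward ESE (azimuth ≈ 106°).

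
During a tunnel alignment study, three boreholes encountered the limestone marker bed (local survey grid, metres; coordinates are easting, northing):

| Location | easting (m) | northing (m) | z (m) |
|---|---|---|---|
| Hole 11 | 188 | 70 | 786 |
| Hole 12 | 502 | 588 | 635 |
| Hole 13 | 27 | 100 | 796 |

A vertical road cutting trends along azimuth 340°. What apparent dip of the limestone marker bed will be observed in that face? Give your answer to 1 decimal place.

10.1°

Let the plane be z = a·easting + b·northing + c.
Hole 12−Hole 11: 314a + 518b = −151;  Hole 13−Hole 11: −161a + 30b = 10.
Solving gives a = −0.10461, b = −0.22809.
Unit vector along 340° is (sin 340°, cos 340°) = (-0.3420, 0.9397).
Slope in that direction = a·(-0.3420) + b·(0.9397) = −0.17856.
Apparent dip = arctan|0.17856| = 10.1° (true dip is 14.1°, so apparent ≤ true as expected).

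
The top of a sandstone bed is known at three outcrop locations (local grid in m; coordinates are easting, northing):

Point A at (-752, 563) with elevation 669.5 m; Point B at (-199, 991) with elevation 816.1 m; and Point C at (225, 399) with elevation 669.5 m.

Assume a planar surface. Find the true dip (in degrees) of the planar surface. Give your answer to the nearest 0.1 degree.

15.9°

Let the plane be z = a·easting + b·northing + c.
Point B−Point A: 553a + 428b = 146.6;  Point C−Point A: 977a − 164b = 0.
Solving gives a = 0.04725, b = 0.28148.
Gradient magnitude |∇z| = √(a² + b²) = √(0.00223 + 0.07923) = 0.28541.
True dip = arctan(0.28541) = 15.9°, dipping toward S (azimuth ≈ 190°).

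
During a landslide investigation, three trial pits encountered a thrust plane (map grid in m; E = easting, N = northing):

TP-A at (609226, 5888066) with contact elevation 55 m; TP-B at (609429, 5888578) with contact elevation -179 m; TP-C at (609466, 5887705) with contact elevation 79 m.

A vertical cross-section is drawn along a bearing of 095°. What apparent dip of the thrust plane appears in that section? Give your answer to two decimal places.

Let the plane be z = a·E + b·N + c.
TP-B−TP-A: 203a + 512b = −234;  TP-C−TP-A: 240a − 361b = 24.
Solving gives a = −0.36799, b = −0.31113.
Unit vector along 095° is (sin 95°, cos 95°) = (0.9962, -0.0872).
Slope in that direction = a·(0.9962) + b·(-0.0872) = −0.33947.
Apparent dip = arctan|0.33947| = 18.75° (true dip is 25.7°, so apparent ≤ true as expected).

18.75°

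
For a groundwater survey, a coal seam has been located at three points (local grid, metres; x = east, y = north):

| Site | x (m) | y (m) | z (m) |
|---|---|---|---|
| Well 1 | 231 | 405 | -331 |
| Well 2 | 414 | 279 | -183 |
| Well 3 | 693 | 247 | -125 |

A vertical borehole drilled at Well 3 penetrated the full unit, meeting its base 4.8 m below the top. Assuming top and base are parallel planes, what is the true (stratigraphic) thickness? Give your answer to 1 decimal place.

Let the plane be z = a·x + b·y + c.
Well 2−Well 1: 183a − 126b = 148;  Well 3−Well 1: 462a − 158b = 206.
Solving gives a = 0.08779, b = −1.04710.
|∇z| = √(a²+b²) = 1.05078, so dip δ = arctan(1.05078) = 46.42°.
True thickness = vertical thickness × cos δ = 4.8 × cos 46.42° = 3.3 m.

3.3 m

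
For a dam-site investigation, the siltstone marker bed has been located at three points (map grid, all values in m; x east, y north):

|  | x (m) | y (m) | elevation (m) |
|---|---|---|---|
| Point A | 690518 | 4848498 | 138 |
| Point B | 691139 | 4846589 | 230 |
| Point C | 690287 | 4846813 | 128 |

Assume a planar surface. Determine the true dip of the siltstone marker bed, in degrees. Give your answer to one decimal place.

6.7°

Let the plane be z = a·x + b·y + c.
Point B−Point A: 621a − 1909b = 92;  Point C−Point A: −231a − 1685b = −10.
Solving gives a = 0.11706, b = −0.01011.
Gradient magnitude |∇z| = √(a² + b²) = √(0.01370 + 0.00010) = 0.11750.
True dip = arctan(0.11750) = 6.7°, dipping toward W (azimuth ≈ 275°).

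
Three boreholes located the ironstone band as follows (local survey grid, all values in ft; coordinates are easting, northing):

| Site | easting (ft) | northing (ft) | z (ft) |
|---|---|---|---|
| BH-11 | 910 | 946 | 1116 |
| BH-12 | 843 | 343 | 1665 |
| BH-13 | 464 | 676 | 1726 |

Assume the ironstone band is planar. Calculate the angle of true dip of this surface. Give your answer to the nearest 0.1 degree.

Let the plane be z = a·easting + b·northing + c.
BH-12−BH-11: −67a − 603b = 549;  BH-13−BH-11: −446a − 270b = 610.
Solving gives a = −0.87543, b = −0.81318.
Gradient magnitude |∇z| = √(a² + b²) = √(0.76638 + 0.66126) = 1.19484.
True dip = arctan(1.19484) = 50.1°, dipping toward NE (azimuth ≈ 047°).

50.1°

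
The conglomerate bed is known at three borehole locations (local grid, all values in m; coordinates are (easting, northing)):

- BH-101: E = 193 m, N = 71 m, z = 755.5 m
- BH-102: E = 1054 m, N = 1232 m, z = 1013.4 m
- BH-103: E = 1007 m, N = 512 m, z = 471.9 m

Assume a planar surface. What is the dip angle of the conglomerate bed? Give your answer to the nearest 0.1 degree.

Two edge vectors: BH-101→BH-102 = (861, 1161, 257.9), BH-101→BH-103 = (814, 441, -283.6).
Normal n = (BH-101→BH-102) × (BH-101→BH-103) = (-442993.5, 454110.2, -565353).
So ∂z/∂E = −n_x/n_z = −0.78357 and ∂z/∂N = −n_y/n_z = 0.80323.
Gradient magnitude |∇z| = √(a² + b²) = √(0.61398 + 0.64518) = 1.12213.
True dip = arctan(1.12213) = 48.3°, dipping toward SE (azimuth ≈ 136°).

48.3°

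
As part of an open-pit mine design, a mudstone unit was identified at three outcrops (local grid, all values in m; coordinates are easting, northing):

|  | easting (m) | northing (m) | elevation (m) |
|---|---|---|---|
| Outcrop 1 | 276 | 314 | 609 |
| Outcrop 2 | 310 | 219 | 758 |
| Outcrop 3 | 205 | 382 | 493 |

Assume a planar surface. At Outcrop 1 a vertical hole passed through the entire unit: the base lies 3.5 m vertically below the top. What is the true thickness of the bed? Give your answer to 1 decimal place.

Two edge vectors: Outcrop 1→Outcrop 2 = (34, -95, 149), Outcrop 1→Outcrop 3 = (-71, 68, -116).
Normal n = (Outcrop 1→Outcrop 2) × (Outcrop 1→Outcrop 3) = (888, -6635, -4433).
So ∂z/∂easting = −n_x/n_z = 0.20032 and ∂z/∂northing = −n_y/n_z = −1.49673.
|∇z| = √(a²+b²) = 1.51007, so dip δ = arctan(1.51007) = 56.49°.
True thickness = vertical thickness × cos δ = 3.5 × cos 56.49° = 1.9 m.

1.9 m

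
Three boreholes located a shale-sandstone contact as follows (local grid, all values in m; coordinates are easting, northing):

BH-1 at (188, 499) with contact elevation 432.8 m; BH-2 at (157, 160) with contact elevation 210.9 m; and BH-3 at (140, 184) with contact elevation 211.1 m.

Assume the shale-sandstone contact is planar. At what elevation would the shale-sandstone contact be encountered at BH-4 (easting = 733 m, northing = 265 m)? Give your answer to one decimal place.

737.3 m

Let the plane be z = a·easting + b·northing + c.
BH-2−BH-1: −31a − 339b = −221.9;  BH-3−BH-1: −48a − 315b = −221.7.
Solving gives a = 0.80802, b = 0.58068.
Then c = 432.8 − a·188 − b·499 = −8.87.
At (733, 265): z = 592.3 + 153.9 − 8.87 = 737.3 m.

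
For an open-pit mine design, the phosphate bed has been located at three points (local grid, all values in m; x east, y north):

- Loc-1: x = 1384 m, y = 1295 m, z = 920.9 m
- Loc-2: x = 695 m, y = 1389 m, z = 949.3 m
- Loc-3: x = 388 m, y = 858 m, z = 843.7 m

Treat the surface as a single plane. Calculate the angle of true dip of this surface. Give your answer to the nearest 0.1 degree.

11.7°

Let the plane be z = a·x + b·y + c.
Loc-2−Loc-1: −689a + 94b = 28.4;  Loc-3−Loc-1: −996a − 437b = −77.2.
Solving gives a = −0.01306, b = 0.20642.
Gradient magnitude |∇z| = √(a² + b²) = √(0.00017 + 0.04261) = 0.20683.
True dip = arctan(0.20683) = 11.7°, dipping toward S (azimuth ≈ 176°).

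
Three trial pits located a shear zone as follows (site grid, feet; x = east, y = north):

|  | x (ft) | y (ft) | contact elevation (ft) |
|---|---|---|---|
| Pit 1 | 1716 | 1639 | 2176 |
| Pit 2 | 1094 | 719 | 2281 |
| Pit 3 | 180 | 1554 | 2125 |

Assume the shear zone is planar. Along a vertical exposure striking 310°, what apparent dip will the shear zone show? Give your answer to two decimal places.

Let the plane be z = a·x + b·y + c.
Pit 2−Pit 1: −622a − 920b = 105;  Pit 3−Pit 1: −1536a − 85b = −51.
Solving gives a = 0.04105, b = −0.14189.
Unit vector along 310° is (sin 310°, cos 310°) = (-0.7660, 0.6428).
Slope in that direction = a·(-0.7660) + b·(0.6428) = −0.12265.
Apparent dip = arctan|0.12265| = 6.99° (true dip is 8.4°, so apparent ≤ true as expected).

6.99°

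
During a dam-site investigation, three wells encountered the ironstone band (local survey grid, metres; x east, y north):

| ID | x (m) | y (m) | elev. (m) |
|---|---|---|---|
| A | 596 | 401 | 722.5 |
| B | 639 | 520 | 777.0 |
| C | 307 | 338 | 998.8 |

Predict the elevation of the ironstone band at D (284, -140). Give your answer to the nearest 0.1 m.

Let the plane be z = a·x + b·y + c.
B−A: 43a + 119b = 54.5;  C−A: −289a − 63b = 276.3.
Solving gives a = −1.14618, b = 0.87215.
Then c = 722.5 − a·596 − b·401 = 1055.89.
At (284, -140): z = −325.5 − 122.1 + 1055.89 = 608.3 m.

608.3 m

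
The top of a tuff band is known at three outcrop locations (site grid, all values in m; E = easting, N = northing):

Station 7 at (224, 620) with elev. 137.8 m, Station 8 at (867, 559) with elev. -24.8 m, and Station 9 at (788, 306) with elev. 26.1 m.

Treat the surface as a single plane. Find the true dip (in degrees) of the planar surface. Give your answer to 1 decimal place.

16.2°

Let the plane be z = a·E + b·N + c.
Station 8−Station 7: 643a − 61b = −162.6;  Station 9−Station 7: 564a − 314b = −111.7.
Solving gives a = −0.26414, b = −0.11871.
Gradient magnitude |∇z| = √(a² + b²) = √(0.06977 + 0.01409) = 0.28959.
True dip = arctan(0.28959) = 16.2°, dipping toward ENE (azimuth ≈ 066°).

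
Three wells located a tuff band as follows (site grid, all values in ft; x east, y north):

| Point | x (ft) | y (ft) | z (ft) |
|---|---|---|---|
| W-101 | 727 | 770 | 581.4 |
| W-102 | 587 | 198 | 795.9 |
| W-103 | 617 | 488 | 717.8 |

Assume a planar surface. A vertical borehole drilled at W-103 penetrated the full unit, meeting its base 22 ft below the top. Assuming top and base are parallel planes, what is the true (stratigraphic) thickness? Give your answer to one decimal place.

17.4 ft

Let the plane be z = a·x + b·y + c.
W-102−W-101: −140a − 572b = 214.5;  W-103−W-101: −110a − 282b = 136.4.
Solving gives a = −0.74794, b = −0.19194.
|∇z| = √(a²+b²) = 0.77218, so dip δ = arctan(0.77218) = 37.67°.
True thickness = vertical thickness × cos δ = 22 × cos 37.67° = 17.4 ft.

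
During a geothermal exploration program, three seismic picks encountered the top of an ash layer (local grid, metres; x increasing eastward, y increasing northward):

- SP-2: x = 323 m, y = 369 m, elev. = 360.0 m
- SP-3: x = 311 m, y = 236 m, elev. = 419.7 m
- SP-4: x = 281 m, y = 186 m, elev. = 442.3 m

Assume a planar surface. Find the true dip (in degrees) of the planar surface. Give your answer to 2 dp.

Let the plane be z = a·x + b·y + c.
SP-3−SP-2: −12a − 133b = 59.7;  SP-4−SP-2: −42a − 183b = 82.3.
Solving gives a = −0.00614, b = −0.44832.
Gradient magnitude |∇z| = √(a² + b²) = √(0.00004 + 0.20099) = 0.44836.
True dip = arctan(0.44836) = 24.15°, dipping toward N (azimuth ≈ 001°).

24.15°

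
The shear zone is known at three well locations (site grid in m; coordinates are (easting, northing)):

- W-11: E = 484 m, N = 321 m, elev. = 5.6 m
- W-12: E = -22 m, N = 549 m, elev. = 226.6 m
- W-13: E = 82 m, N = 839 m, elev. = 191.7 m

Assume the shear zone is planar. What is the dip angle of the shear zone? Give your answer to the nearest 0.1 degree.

23.0°

Two edge vectors: W-11→W-12 = (-506, 228, 221), W-11→W-13 = (-402, 518, 186.1).
Normal n = (W-11→W-12) × (W-11→W-13) = (-72047.2, 5324.6, -170452).
So ∂z/∂E = −n_x/n_z = −0.42268 and ∂z/∂N = −n_y/n_z = 0.03124.
Gradient magnitude |∇z| = √(a² + b²) = √(0.17866 + 0.00098) = 0.42384.
True dip = arctan(0.42384) = 23.0°, dipping toward E (azimuth ≈ 094°).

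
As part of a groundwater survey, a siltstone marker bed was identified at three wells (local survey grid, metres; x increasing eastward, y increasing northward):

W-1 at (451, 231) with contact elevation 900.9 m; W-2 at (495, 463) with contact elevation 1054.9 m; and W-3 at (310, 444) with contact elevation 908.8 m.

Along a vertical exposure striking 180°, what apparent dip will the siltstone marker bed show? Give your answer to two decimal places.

27.66°

Two edge vectors: W-1→W-2 = (44, 232, 154), W-1→W-3 = (-141, 213, 7.9).
Normal n = (W-1→W-2) × (W-1→W-3) = (-30969.2, -22061.6, 42084).
So ∂z/∂x = −n_x/n_z = 0.73589 and ∂z/∂y = −n_y/n_z = 0.52423.
Unit vector along 180° is (sin 180°, cos 180°) = (0.0000, -1.0000).
Slope in that direction = a·(0.0000) + b·(-1.0000) = −0.52423.
Apparent dip = arctan|0.52423| = 27.66° (true dip is 42.1°, so apparent ≤ true as expected).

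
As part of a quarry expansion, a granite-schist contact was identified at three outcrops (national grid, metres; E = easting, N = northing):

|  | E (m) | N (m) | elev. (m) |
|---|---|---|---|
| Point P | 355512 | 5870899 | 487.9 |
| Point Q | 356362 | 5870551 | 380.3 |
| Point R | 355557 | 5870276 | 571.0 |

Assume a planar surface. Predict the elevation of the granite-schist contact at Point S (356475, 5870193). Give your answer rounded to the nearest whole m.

Two edge vectors: Point P→Point Q = (850, -348, -107.6), Point P→Point R = (45, -623, 83.1).
Normal n = (Point P→Point Q) × (Point P→Point R) = (-95953.6, -75477, -513890).
So ∂z/∂E = −n_x/n_z = −0.18672012 and ∂z/∂N = −n_y/n_z = −0.14687384.
Intercept c from Point P: 487.9 + 66381.24 + 862281.51 = 929150.65.
At (356475, 5870193): z = −66561.1 − 862177.8 + 929150.65 = 411.8 m.

412 m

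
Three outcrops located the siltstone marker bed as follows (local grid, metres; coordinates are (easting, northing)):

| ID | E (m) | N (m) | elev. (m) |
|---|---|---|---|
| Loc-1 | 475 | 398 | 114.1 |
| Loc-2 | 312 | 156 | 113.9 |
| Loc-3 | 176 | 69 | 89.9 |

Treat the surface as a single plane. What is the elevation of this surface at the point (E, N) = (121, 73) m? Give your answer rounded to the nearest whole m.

72 m

Let the plane be z = a·E + b·N + c.
Loc-2−Loc-1: −163a − 242b = −0.2;  Loc-3−Loc-1: −299a − 329b = −24.2.
Solving gives a = 0.30915, b = −0.20740.
Then c = 114.1 − a·475 − b·398 = 49.80.
At (121, 73): z = 37.4 − 15.1 + 49.80 = 72.1 m.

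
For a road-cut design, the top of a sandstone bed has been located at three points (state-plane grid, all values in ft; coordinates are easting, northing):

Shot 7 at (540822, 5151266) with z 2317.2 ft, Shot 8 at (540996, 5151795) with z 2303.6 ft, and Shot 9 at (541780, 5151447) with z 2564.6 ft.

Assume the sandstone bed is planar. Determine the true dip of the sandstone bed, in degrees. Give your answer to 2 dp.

Let the plane be z = a·easting + b·northing + c.
Shot 8−Shot 7: 174a + 529b = −13.6;  Shot 9−Shot 7: 958a + 181b = 247.4.
Solving gives a = 0.28054, b = −0.11798.
Gradient magnitude |∇z| = √(a² + b²) = √(0.07870 + 0.01392) = 0.30434.
True dip = arctan(0.30434) = 16.93°, dipping toward WNW (azimuth ≈ 293°).

16.93°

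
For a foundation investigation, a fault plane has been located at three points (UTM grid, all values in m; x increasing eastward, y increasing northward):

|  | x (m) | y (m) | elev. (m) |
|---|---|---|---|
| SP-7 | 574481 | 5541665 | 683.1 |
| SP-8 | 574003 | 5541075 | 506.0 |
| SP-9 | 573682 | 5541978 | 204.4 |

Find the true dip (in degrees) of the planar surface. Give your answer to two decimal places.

29.33°

Two edge vectors: SP-7→SP-8 = (-478, -590, -177.1), SP-7→SP-9 = (-799, 313, -478.7).
Normal n = (SP-7→SP-8) × (SP-7→SP-9) = (337865.3, -87315.7, -621024).
So ∂z/∂x = −n_x/n_z = 0.54405 and ∂z/∂y = −n_y/n_z = −0.14060.
Gradient magnitude |∇z| = √(a² + b²) = √(0.29599 + 0.01977) = 0.56192.
True dip = arctan(0.56192) = 29.33°, dipping toward WNW (azimuth ≈ 284°).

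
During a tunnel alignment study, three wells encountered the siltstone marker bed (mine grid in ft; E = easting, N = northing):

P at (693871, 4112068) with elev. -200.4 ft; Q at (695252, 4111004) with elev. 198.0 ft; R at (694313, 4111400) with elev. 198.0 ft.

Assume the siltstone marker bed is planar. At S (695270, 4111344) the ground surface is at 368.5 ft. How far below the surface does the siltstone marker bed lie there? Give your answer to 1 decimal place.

Let the plane be z = a·E + b·N + c.
Q−P: 1381a − 1064b = 398.4;  R−P: 442a − 668b = 398.4.
Solving gives a = −0.348870904, b = −0.827246915.
Then c = -200.4 − a·693871 − b·4112068 = 3643566.57.
At (695270, 4111344): z_contact = −242559.47 − 3401096.64 + 3643566.57 = -89.54 ft.
Depth below ground = 368.5 − (-89.54) = 458.0 ft.

458.0 ft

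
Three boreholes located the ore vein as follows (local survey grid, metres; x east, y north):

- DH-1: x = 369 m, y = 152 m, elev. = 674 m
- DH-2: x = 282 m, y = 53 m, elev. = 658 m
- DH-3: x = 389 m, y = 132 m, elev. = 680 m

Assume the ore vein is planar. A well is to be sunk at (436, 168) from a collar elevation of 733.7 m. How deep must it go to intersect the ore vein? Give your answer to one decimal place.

Two edge vectors: DH-1→DH-2 = (-87, -99, -16), DH-1→DH-3 = (20, -20, 6).
Normal n = (DH-1→DH-2) × (DH-1→DH-3) = (-914, 202, 3720).
So ∂z/∂x = −n_x/n_z = 0.24570 and ∂z/∂y = −n_y/n_z = −0.05430.
Intercept c from DH-1: 674 − 90.66 + 8.25 = 591.59.
At (436, 168): z_contact = 107.12 − 9.12 + 591.59 = 689.59 m.
Depth below ground = 733.7 − 689.59 = 44.1 m.

44.1 m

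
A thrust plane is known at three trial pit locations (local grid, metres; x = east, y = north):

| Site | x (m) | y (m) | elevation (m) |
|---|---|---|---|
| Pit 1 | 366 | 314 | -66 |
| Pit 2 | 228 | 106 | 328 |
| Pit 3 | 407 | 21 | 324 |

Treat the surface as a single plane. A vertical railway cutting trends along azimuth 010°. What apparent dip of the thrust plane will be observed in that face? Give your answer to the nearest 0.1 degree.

56.8°

Let the plane be z = a·x + b·y + c.
Pit 2−Pit 1: −138a − 208b = 394;  Pit 3−Pit 1: 41a − 293b = 390.
Solving gives a = −0.70099, b = −1.42915.
Unit vector along 010° is (sin 10°, cos 10°) = (0.1736, 0.9848).
Slope in that direction = a·(0.1736) + b·(0.9848) = −1.52916.
Apparent dip = arctan|1.52916| = 56.8° (true dip is 57.9°, so apparent ≤ true as expected).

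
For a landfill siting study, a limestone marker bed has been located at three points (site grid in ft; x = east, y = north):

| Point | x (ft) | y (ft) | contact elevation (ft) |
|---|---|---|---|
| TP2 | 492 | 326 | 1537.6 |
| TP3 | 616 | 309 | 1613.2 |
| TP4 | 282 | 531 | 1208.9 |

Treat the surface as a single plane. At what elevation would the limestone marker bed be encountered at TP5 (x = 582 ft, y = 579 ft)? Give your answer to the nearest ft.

1290 ft

Two edge vectors: TP2→TP3 = (124, -17, 75.6), TP2→TP4 = (-210, 205, -328.7).
Normal n = (TP2→TP3) × (TP2→TP4) = (-9910.1, 24882.8, 21850).
So ∂z/∂x = −n_x/n_z = 0.45355 and ∂z/∂y = −n_y/n_z = −1.13880.
Intercept c from TP2: 1537.6 − 223.15 + 371.25 = 1685.70.
At (582, 579): z = 264.0 − 659.4 + 1685.70 = 1290.3 ft.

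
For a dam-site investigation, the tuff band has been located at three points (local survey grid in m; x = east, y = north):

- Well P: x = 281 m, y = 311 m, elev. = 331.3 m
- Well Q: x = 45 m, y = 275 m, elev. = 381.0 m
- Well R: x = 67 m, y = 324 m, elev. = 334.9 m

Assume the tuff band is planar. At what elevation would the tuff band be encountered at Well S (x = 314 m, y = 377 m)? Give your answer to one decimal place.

269.0 m

Two edge vectors: Well P→Well Q = (-236, -36, 49.7), Well P→Well R = (-214, 13, 3.6).
Normal n = (Well P→Well Q) × (Well P→Well R) = (-775.7, -9786.2, -10772).
So ∂z/∂x = −n_x/n_z = −0.07201 and ∂z/∂y = −n_y/n_z = −0.90848.
Intercept c from Well P: 331.3 + 20.24 + 282.54 = 634.07.
At (314, 377): z = −22.6 − 342.5 + 634.07 = 269.0 m.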